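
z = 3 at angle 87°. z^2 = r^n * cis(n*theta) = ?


r^2 = 3^2 = 9
n*theta = 2*87° = 174° = 174° (mod 360)
a = 9*cos(174°) = -8.9507
b = 9*sin(174°) = 0.9408

9 cis(174°) = -8.9507 + 0.9408i


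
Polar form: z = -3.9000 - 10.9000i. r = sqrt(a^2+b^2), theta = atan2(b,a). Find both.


r = sqrt(15.21+118.81) = sqrt(134.02) = 11.5767
theta = atan2(-10.9, -3.9) = -109.6871 degrees

r = 11.5767, theta = -109.6871 degrees


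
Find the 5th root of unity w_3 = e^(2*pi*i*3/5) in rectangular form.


Angle = 360*3/5 = 216°
a = cos(216°) = -0.8090
b = sin(216°) = -0.5878

-0.8090 - 0.5878i


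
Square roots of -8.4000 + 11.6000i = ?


|z| = sqrt(70.56+134.56) = 14.3220
sqrt((|z|+a)/2) = sqrt((14.3220+(-8.4))/2) = sqrt(2.9610) = 1.7208
sqrt((|z|-a)/2) = sqrt((14.3220-(-8.4))/2) = sqrt(11.3610) = 3.3706

±(1.7208 + 3.3706i) i.e. 1.7208 + 3.3706i and -1.7208 - 3.3706i


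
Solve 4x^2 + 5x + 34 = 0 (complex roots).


disc = 5^2 - 4*4*34 = 25 - 544 = -519
sqrt(|disc|) = sqrt(519) = 22.7816
Real part = -5/(2*4) = -0.6250
Imag part = 22.7816/(2*4) = 2.8477

-0.6250 ± 2.8477i


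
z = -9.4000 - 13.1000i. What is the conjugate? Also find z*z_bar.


z_bar = -9.4000 + 13.1000i
z*z_bar = (-9.4)^2 + (-13.1)^2 = 88.36 + 171.61 = 259.97

z_bar = -9.4000 + 13.1000i, z*z_bar = 259.97


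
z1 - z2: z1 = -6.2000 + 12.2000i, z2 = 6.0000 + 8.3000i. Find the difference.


Real: -6.2 - 6 = -12.2
Imag: 12.2 - 8.3 = 3.9

-12.2000 + 3.9000i


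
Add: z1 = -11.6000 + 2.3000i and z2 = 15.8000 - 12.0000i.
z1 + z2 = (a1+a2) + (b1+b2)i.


Real: -11.6 + 15.8 = 4.2
Imag: 2.3 - 12 = -9.7

4.2000 - 9.7000i


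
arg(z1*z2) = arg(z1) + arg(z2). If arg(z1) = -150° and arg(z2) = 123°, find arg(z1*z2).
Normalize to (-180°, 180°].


arg(z1*z2) = -150° + 123° = -27°
Normalized to (-180°, 180°]: -27°

-27°


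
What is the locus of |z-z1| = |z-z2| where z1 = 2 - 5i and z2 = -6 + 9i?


Equal distances means the locus is the perpendicular bisector of z1 and z2.
Midpoint = ((2+(-6))/2, (-5+9)/2) = (-2.0000, 2.0000)

Perpendicular bisector through (-2.0000, 2.0000)


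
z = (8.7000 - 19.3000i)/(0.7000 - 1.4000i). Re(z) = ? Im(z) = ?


Multiply by conjugate: (8.7000 - 19.3000i)(0.7000 + 1.4000i) / (0.7^2 + (-1.4)^2)
Numerator real = 8.7*0.7 - (19.3)*(-1.4) = 33.11
Numerator imag = -19.3*0.7 - 8.7*(-1.4) = -1.33
Denominator = 2.45
Re(z) = 33.11/2.45 = 13.5143
Im(z) = -1.33/2.45 = -0.5429

Re(z) = 13.5143, Im(z) = -0.5429


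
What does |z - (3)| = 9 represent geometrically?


|z - z0| = r is a circle with center z0 and radius r.
Center = (3, 0), radius = 9

Circle with center (3, 0) and radius 9


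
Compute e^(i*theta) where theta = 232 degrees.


cos(232°) = -0.6157
sin(232°) = -0.7880

e^(i*232°) = -0.6157 - 0.7880i


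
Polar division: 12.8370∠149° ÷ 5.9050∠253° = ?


r = 12.8370 / 5.9050 = 2.1739
theta = 149° - 253° = -104° = 256° (mod 360)

2.1739 cis(256°)


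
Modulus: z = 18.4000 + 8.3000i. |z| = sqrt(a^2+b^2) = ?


|z| = sqrt(18.4^2 + 8.3^2) = sqrt(338.56 + 68.89) = sqrt(407.45) = 20.1854

|z| = 20.1854


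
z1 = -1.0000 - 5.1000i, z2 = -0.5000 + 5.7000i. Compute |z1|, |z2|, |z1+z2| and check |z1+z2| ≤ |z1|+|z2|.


|z1| = sqrt((-1)^2 + (-5.1)^2) = sqrt(27.01) = 5.1971
|z2| = sqrt((-0.5)^2 + 5.7^2) = sqrt(32.74) = 5.7219
z1+z2 = -1.5000 + 0.6000i
|z1+z2| = sqrt(2.61) = 1.6155
|z1|+|z2| = 5.1971 + 5.7219 = 10.9190

|z1+z2| = 1.6155 ≤ |z1|+|z2| = 10.9190 (verified)


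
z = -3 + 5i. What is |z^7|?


|z| = sqrt(9+25) = sqrt(34) = 5.8310
|z^7| = |z|^7 = (sqrt(34))^7 = 34^3 * sqrt(34) = 39304*sqrt(34)

|z^7| = 39304*sqrt(34) ≈ 229179.7333


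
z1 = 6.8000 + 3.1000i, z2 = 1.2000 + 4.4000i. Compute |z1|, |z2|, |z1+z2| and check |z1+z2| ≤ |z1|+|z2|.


|z1| = sqrt(6.8^2 + 3.1^2) = sqrt(55.85) = 7.4733
|z2| = sqrt(1.2^2 + 4.4^2) = sqrt(20.8) = 4.5607
z1+z2 = 8.0000 + 7.5000i
|z1+z2| = sqrt(120.25) = 10.9659
|z1|+|z2| = 7.4733 + 4.5607 = 12.0340

|z1+z2| = 10.9659 ≤ |z1|+|z2| = 12.0340 (verified)


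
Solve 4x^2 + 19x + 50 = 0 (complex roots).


disc = 19^2 - 4*4*50 = 361 - 800 = -439
sqrt(|disc|) = sqrt(439) = 20.9523
Real part = -19/(2*4) = -2.3750
Imag part = 20.9523/(2*4) = 2.6190

-2.3750 ± 2.6190i


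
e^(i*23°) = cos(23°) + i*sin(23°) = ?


cos(23°) = 0.9205
sin(23°) = 0.3907

e^(i*23°) = 0.9205 + 0.3907i


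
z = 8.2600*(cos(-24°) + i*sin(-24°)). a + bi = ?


a = 8.2600*cos(-24°) = 8.2600*0.91355 = 7.5459
b = 8.2600*sin(-24°) = 8.2600*(-0.406737) = -3.3596

7.5459 - 3.3596i


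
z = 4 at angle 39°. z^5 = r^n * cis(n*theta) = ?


r^5 = 4^5 = 1024
n*theta = 5*39° = 195° = 195° (mod 360)
a = 1024*cos(195°) = -989.1080
b = 1024*sin(195°) = -265.0307

1024 cis(195°) = -989.1080 - 265.0307i


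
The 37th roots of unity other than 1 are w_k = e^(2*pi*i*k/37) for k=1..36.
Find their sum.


With w = e^(2*pi*i/37), all 37 of the 37th roots of unity w^0 = 1, w, ..., w^(36) sum to 0: 1 + w + ... + w^(36) = (1 - w^37)/(1 - w) = 0 since w^37 = 1, w ≠ 1.
Removing the root 1: w + w^2 + ... + w^(36) = 0 - 1 = -1

Sum = -1


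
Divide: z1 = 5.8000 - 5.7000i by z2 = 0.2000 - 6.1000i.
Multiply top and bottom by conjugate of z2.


Conjugate of z2 = 0.2000 + 6.1000i
Numerator: (5.8000 - 5.7000i)(0.2000 + 6.1000i) = 35.9300 + 34.2400i
Denominator: 0.2^2 + (-6.1)^2 = 37.25
Result = (35.9300 + 34.2400i)/37.25

0.9646 + 0.9192i


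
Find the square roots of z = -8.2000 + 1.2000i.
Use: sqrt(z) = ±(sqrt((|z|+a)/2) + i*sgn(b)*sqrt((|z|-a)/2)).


|z| = sqrt(67.24+1.44) = 8.2873
sqrt((|z|+a)/2) = sqrt((8.2873+(-8.2))/2) = sqrt(0.0437) = 0.2090
sqrt((|z|-a)/2) = sqrt((8.2873-(-8.2))/2) = sqrt(8.2437) = 2.8712

±(0.2090 + 2.8712i) i.e. 0.2090 + 2.8712i and -0.2090 - 2.8712i


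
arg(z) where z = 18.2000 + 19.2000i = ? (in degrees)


Re = 18.2, Im = 19.2
arg = atan2(19.2, 18.2) = 46.5316 degrees

arg(z) = 46.5316 degrees


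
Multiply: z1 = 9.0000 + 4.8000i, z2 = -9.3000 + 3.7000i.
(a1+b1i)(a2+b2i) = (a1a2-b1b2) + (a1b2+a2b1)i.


Real = 9*(-9.3) - 4.8*3.7 = -83.7 - 17.76 = -101.46
Imag = 9*3.7 - (9.3)*4.8 = 33.3 - (44.64) = -11.34

-101.4600 - 11.3400i


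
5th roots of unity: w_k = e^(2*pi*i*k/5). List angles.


The 5th roots of unity are cis(360k/5°) for k=0..4
Angle step = 360/5 = 72°
Primitive root: cis(72°)
Primitive root = 0.3090 + 0.9511i

5 roots at angles: 0°, 72°, 144°, 216°, 288°


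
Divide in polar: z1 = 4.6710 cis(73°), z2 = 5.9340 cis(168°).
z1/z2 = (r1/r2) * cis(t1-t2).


r = 4.6710 / 5.9340 = 0.7872
theta = 73° - 168° = -95° = 265° (mod 360)

0.7872 cis(265°)


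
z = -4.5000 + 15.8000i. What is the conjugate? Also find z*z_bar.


z_bar = -4.5000 - 15.8000i
z*z_bar = (-4.5)^2 + 15.8^2 = 20.25 + 249.64 = 269.89

z_bar = -4.5000 - 15.8000i, z*z_bar = 269.89


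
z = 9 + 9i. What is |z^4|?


|z| = sqrt(81+81) = sqrt(162) = 12.7279
|z^4| = |z|^4 = (sqrt(162))^4 = 162^2 = 26244

|z^4| = 26244


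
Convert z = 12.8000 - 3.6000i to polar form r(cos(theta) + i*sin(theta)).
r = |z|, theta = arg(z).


r = sqrt(163.84+12.96) = sqrt(176.8) = 13.2966
theta = atan2(-3.6, 12.8) = -15.7086 degrees

r = 13.2966, theta = -15.7086 degrees


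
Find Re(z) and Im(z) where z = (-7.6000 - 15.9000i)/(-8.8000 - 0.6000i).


Multiply by conjugate: (-7.6000 - 15.9000i)(-8.8000 + 0.6000i) / ((-8.8)^2 + (-0.6)^2)
Numerator real = -7.6*(-8.8) - (15.9)*(-0.6) = 76.42
Numerator imag = -15.9*(-8.8) - (-7.6)*(-0.6) = 135.36
Denominator = 77.8
Re(z) = 76.42/77.8 = 0.9823
Im(z) = 135.36/77.8 = 1.7398

Re(z) = 0.9823, Im(z) = 1.7398


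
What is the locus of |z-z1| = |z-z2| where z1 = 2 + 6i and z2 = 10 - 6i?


Equal distances means the locus is the perpendicular bisector of z1 and z2.
Midpoint = ((2+10)/2, (6+(-6))/2) = (6.0000, 0)

Perpendicular bisector through (6.0000, 0)


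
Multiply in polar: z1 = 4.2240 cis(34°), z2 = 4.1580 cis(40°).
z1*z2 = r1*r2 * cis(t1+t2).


r = 4.2240 * 4.1580 = 17.5634
theta = 34° + 40° = 74° = 74° (mod 360)

17.5634 cis(74°)


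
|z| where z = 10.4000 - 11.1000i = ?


|z| = sqrt(10.4^2 + (-11.1)^2) = sqrt(108.16 + 123.21) = sqrt(231.37) = 15.2109

|z| = 15.2109


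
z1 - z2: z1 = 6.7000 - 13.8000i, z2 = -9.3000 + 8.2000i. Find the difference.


Real: 6.7 + 9.3 = 16
Imag: -13.8 - 8.2 = -22

16.0000 - 22.0000i


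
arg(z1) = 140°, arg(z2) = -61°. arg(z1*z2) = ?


arg(z1*z2) = 140° - 61° = 79°
Normalized to (-180°, 180°]: 79°

79°


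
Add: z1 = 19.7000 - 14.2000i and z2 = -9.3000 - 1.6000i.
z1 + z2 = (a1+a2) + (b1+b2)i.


Real: 19.7 - 9.3 = 10.4
Imag: -14.2 - 1.6 = -15.8

10.4000 - 15.8000i


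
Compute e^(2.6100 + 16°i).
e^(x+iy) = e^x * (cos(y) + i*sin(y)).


e^2.6100 = 13.59905
cos(16°) = 0.96126
sin(16°) = 0.27564
Real = 13.59905*0.96126 = 13.0722
Imag = 13.59905*0.27564 = 3.7484

13.0722 + 3.7484i


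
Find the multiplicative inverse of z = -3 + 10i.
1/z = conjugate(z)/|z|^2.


|z|^2 = 9+100 = 109
1/z = (-3 - 10i)/109

1/z = -0.0275 - 0.0917i


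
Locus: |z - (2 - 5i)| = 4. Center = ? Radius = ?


|z - z0| = r is a circle with center z0 and radius r.
Center = (2, -5), radius = 4

Circle with center (2, -5) and radius 4


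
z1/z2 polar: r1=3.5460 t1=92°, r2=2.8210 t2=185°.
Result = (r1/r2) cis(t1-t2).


r = 3.5460 / 2.8210 = 1.2570
theta = 92° - 185° = -93° = 267° (mod 360)

1.2570 cis(267°)


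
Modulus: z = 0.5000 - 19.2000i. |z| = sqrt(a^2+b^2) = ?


|z| = sqrt(0.5^2 + (-19.2)^2) = sqrt(0.25 + 368.64) = sqrt(368.89) = 19.2065

|z| = 19.2065


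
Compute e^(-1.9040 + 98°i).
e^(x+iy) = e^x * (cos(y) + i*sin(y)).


e^-1.9040 = 0.1490
cos(98°) = -0.1392
sin(98°) = 0.990268
Real = 0.1490*(-0.1392) = -0.0207
Imag = 0.1490*0.990268 = 0.1475

-0.0207 + 0.1475i


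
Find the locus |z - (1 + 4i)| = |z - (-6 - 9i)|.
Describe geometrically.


Equal distances means the locus is the perpendicular bisector of z1 and z2.
Midpoint = ((1+(-6))/2, (4+(-9))/2) = (-2.5000, -2.5000)

Perpendicular bisector through (-2.5000, -2.5000)


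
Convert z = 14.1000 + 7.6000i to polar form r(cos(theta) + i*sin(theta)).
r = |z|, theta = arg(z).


r = sqrt(198.81+57.76) = sqrt(256.57) = 16.0178
theta = atan2(7.6, 14.1) = 28.3250 degrees

r = 16.0178, theta = 28.3250 degrees


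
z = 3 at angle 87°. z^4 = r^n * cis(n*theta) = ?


r^4 = 3^4 = 81
n*theta = 4*87° = 348° = 348° (mod 360)
a = 81*cos(348°) = 79.2300
b = 81*sin(348°) = -16.8408

81 cis(348°) = 79.2300 - 16.8408i


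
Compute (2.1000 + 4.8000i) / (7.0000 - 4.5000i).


Conjugate of z2 = 7.0000 + 4.5000i
Numerator: (2.1000 + 4.8000i)(7.0000 + 4.5000i) = -6.9000 + 43.0500i
Denominator: 7^2 + (-4.5)^2 = 69.25
Result = (-6.9000 + 43.0500i)/69.25

-0.0996 + 0.6217i


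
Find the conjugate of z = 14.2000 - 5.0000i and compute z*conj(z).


z_bar = 14.2000 + 5.0000i
z*z_bar = 14.2^2 + (-5)^2 = 201.64 + 25 = 226.64

z_bar = 14.2000 + 5.0000i, z*z_bar = 226.64


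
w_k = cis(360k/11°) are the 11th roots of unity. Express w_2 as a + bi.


Angle = 360*2/11 = 65.4545°
a = cos(65.4545°) = 0.4154
b = sin(65.4545°) = 0.9096

0.4154 + 0.9096i


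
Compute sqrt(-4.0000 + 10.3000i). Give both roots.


|z| = sqrt(16+106.09) = 11.0494
sqrt((|z|+a)/2) = sqrt((11.0494+(-4))/2) = sqrt(3.5247) = 1.8774
sqrt((|z|-a)/2) = sqrt((11.0494-(-4))/2) = sqrt(7.5247) = 2.7431

±(1.8774 + 2.7431i) i.e. 1.8774 + 2.7431i and -1.8774 - 2.7431i


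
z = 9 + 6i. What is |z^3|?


|z| = sqrt(81+36) = sqrt(117) = 10.8167
|z^3| = |z|^3 = (sqrt(117))^3 = 117*sqrt(117)

|z^3| = 117*sqrt(117) ≈ 1265.5485


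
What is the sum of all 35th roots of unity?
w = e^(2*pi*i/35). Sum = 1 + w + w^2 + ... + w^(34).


The sum of all 35th roots of unity is 0.
Geometric series: (1 - w^35)/(1 - w) = (1-1)/(1-w) = 0 since w^35 = 1, w ≠ 1.
Alternatively: coefficient of z^34 in z^35 - 1 is 0.

0


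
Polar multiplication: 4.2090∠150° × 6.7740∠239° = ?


r = 4.2090 * 6.7740 = 28.5118
theta = 150° + 239° = 389° = 29° (mod 360)

28.5118 cis(29°)


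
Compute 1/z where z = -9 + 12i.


|z|^2 = 81+144 = 225
1/z = (-9 - 12i)/225

1/z = -0.0400 - 0.0533i


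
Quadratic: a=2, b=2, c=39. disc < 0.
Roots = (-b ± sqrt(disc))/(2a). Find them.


disc = 2^2 - 4*2*39 = 4 - 312 = -308
sqrt(|disc|) = sqrt(308) = 17.5499
Real part = -2/(2*2) = -0.5000
Imag part = 17.5499/(2*2) = 4.3875

-0.5000 ± 4.3875i


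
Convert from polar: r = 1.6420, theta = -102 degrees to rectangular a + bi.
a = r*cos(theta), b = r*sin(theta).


a = 1.6420*cos(-102°) = 1.6420*(-0.2079) = -0.3414
b = 1.6420*sin(-102°) = 1.6420*(-0.97815) = -1.6061

-0.3414 - 1.6061i


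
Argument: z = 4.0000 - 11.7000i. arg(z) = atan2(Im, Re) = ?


Re = 4, Im = -11.7
arg = atan2(-11.7, 4) = -71.1255 degrees

arg(z) = -71.1255 degrees


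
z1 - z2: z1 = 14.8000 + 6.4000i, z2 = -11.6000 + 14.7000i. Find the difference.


Real: 14.8 + 11.6 = 26.4
Imag: 6.4 - 14.7 = -8.3

26.4000 - 8.3000i


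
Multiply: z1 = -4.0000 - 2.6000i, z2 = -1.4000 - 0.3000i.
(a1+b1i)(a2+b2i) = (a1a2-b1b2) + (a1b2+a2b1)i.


Real = -4*(-1.4) - (-2.6)*(-0.3) = 5.6 - 0.78 = 4.82
Imag = -4*(-0.3) - (1.4)*(-2.6) = 1.2 + 3.64 = 4.84

4.8200 + 4.8400i


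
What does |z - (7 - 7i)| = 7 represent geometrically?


|z - z0| = r is a circle with center z0 and radius r.
Center = (7, -7), radius = 7

Circle with center (7, -7) and radius 7


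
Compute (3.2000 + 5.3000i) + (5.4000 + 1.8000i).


Real: 3.2 + 5.4 = 8.6
Imag: 5.3 + 1.8 = 7.1

8.6000 + 7.1000i


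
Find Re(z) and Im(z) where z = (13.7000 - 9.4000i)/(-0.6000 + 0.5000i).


Multiply by conjugate: (13.7000 - 9.4000i)(-0.6000 - 0.5000i) / ((-0.6)^2 + 0.5^2)
Numerator real = 13.7*(-0.6) - (9.4)*0.5 = -12.92
Numerator imag = -9.4*(-0.6) - 13.7*0.5 = -1.21
Denominator = 0.61
Re(z) = -12.92/0.61 = -21.1803
Im(z) = -1.21/0.61 = -1.9836

Re(z) = -21.1803, Im(z) = -1.9836


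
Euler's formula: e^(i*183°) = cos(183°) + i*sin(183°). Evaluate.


cos(183°) = -0.9986
sin(183°) = -0.0523

e^(i*183°) = -0.9986 - 0.0523i


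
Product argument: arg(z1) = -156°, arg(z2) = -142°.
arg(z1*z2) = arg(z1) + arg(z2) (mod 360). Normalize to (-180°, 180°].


arg(z1*z2) = -156° - 142° = -298°
Normalized to (-180°, 180°]: 62°

62°


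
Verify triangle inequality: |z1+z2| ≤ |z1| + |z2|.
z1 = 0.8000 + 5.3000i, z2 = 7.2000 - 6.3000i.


|z1| = sqrt(0.8^2 + 5.3^2) = sqrt(28.73) = 5.3600
|z2| = sqrt(7.2^2 + (-6.3)^2) = sqrt(91.53) = 9.5671
z1+z2 = 8.0000 - i
|z1+z2| = sqrt(65) = 8.0623
|z1|+|z2| = 5.3600 + 9.5671 = 14.9271

|z1+z2| = 8.0623 ≤ |z1|+|z2| = 14.9271 (verified)


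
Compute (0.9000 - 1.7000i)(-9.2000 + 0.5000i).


Real = 0.9*(-9.2) - (-1.7)*0.5 = -8.28 - (-0.85) = -7.43
Imag = 0.9*0.5 - (9.2)*(-1.7) = 0.45 + 15.64 = 16.09

-7.4300 + 16.0900i


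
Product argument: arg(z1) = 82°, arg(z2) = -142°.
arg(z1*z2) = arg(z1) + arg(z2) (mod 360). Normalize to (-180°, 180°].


arg(z1*z2) = 82° - 142° = -60°
Normalized to (-180°, 180°]: -60°

-60°


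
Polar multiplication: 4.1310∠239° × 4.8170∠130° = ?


r = 4.1310 * 4.8170 = 19.8990
theta = 239° + 130° = 369° = 9° (mod 360)

19.8990 cis(9°)


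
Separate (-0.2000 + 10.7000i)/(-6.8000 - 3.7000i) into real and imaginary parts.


Multiply by conjugate: (-0.2000 + 10.7000i)(-6.8000 + 3.7000i) / ((-6.8)^2 + (-3.7)^2)
Numerator real = -0.2*(-6.8) + 10.7*(-3.7) = -38.23
Numerator imag = 10.7*(-6.8) - (-0.2)*(-3.7) = -73.5
Denominator = 59.93
Re(z) = -38.23/59.93 = -0.6379
Im(z) = -73.5/59.93 = -1.2264

Re(z) = -0.6379, Im(z) = -1.2264


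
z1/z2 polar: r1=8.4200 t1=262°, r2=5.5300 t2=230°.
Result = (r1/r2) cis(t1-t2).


r = 8.4200 / 5.5300 = 1.5226
theta = 262° - 230° = 32° = 32° (mod 360)

1.5226 cis(32°)


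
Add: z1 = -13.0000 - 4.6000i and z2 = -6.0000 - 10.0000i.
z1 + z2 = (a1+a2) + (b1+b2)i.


Real: -13 - 6 = -19
Imag: -4.6 - 10 = -14.6

-19.0000 - 14.6000i


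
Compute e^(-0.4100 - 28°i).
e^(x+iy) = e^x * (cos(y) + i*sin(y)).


e^-0.4100 = 0.6637
cos(-28°) = 0.8829
sin(-28°) = -0.4695
Real = 0.6637*0.8829 = 0.5860
Imag = 0.6637*(-0.4695) = -0.3116

0.5860 - 0.3116i


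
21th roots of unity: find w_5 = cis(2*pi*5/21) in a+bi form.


Angle = 360*5/21 = 85.7143°
a = cos(85.7143°) = 0.0747
b = sin(85.7143°) = 0.9972

0.0747 + 0.9972i


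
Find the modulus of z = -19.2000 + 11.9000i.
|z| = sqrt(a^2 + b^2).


|z| = sqrt((-19.2)^2 + 11.9^2) = sqrt(368.64 + 141.61) = sqrt(510.25) = 22.5887

|z| = 22.5887


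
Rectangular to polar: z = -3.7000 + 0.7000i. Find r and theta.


r = sqrt(13.69+0.49) = sqrt(14.18) = 3.7656
theta = atan2(0.7, -3.7) = 169.2869 degrees

r = 3.7656, theta = 169.2869 degrees


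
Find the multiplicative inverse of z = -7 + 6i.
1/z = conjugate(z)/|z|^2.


|z|^2 = 49+36 = 85
1/z = (-7 - 6i)/85

1/z = -0.0824 - 0.0706i


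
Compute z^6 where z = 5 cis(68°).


r^6 = 5^6 = 15625
n*theta = 6*68° = 408° = 48° (mod 360)
a = 15625*cos(48°) = 10455.1657
b = 15625*sin(48°) = 11611.6379

15625 cis(48°) = 10455.1657 + 11611.6379i


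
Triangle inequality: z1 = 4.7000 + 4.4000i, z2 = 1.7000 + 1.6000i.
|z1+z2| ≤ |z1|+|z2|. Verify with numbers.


|z1| = sqrt(4.7^2 + 4.4^2) = sqrt(41.45) = 6.4382
|z2| = sqrt(1.7^2 + 1.6^2) = sqrt(5.45) = 2.3345
z1+z2 = 6.4000 + 6.0000i
|z1+z2| = sqrt(76.96) = 8.7727
|z1|+|z2| = 6.4382 + 2.3345 = 8.7727

|z1+z2| = 8.7727 ≤ |z1|+|z2| = 8.7727 (verified)


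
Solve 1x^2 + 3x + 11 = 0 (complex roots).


disc = 3^2 - 4*1*11 = 9 - 44 = -35
sqrt(|disc|) = sqrt(35) = 5.9161
Real part = -3/(2*1) = -1.5000
Imag part = 5.9161/(2*1) = 2.9580

-1.5000 ± 2.9580i


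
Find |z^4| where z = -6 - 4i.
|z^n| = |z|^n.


|z| = sqrt(36+16) = sqrt(52) = 7.2111
|z^4| = |z|^4 = (sqrt(52))^4 = 52^2 = 2704

|z^4| = 2704


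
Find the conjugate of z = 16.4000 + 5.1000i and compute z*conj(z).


z_bar = 16.4000 - 5.1000i
z*z_bar = 16.4^2 + 5.1^2 = 268.96 + 26.01 = 294.97

z_bar = 16.4000 - 5.1000i, z*z_bar = 294.97


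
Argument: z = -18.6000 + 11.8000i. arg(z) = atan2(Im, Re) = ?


Re = -18.6, Im = 11.8
arg = atan2(11.8, -18.6) = 147.6086 degrees

arg(z) = 147.6086 degrees


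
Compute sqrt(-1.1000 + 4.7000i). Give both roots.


|z| = sqrt(1.21+22.09) = 4.8270
sqrt((|z|+a)/2) = sqrt((4.8270+(-1.1))/2) = sqrt(1.8635) = 1.3651
sqrt((|z|-a)/2) = sqrt((4.8270-(-1.1))/2) = sqrt(2.9635) = 1.7215

±(1.3651 + 1.7215i) i.e. 1.3651 + 1.7215i and -1.3651 - 1.7215i


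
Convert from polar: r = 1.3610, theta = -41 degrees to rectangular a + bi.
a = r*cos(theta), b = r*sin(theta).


a = 1.3610*cos(-41°) = 1.3610*0.75471 = 1.0272
b = 1.3610*sin(-41°) = 1.3610*(-0.65606) = -0.8929

1.0272 - 0.8929i


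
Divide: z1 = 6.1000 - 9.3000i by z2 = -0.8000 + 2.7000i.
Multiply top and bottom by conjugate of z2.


Conjugate of z2 = -0.8000 - 2.7000i
Numerator: (6.1000 - 9.3000i)(-0.8000 - 2.7000i) = -29.9900 - 9.0300i
Denominator: (-0.8)^2 + 2.7^2 = 7.93
Result = (-29.9900 - 9.0300i)/7.93

-3.7818 - 1.1387i


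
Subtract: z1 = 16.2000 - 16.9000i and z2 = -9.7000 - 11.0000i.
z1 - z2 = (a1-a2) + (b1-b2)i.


Real: 16.2 + 9.7 = 25.9
Imag: -16.9 + 11 = -5.9

25.9000 - 5.9000i


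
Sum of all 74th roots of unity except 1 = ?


With w = e^(2*pi*i/74), all 74 of the 74th roots of unity w^0 = 1, w, ..., w^(73) sum to 0: 1 + w + ... + w^(73) = (1 - w^74)/(1 - w) = 0 since w^74 = 1, w ≠ 1.
Removing the root 1: w + w^2 + ... + w^(73) = 0 - 1 = -1

Sum = -1


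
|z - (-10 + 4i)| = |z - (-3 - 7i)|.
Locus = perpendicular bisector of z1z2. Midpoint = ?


Equal distances means the locus is the perpendicular bisector of z1 and z2.
Midpoint = ((-10+(-3))/2, (4+(-7))/2) = (-6.5000, -1.5000)

Perpendicular bisector through (-6.5000, -1.5000)


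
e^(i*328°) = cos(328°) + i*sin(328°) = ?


cos(328°) = 0.8480
sin(328°) = -0.5299

e^(i*328°) = 0.8480 - 0.5299i


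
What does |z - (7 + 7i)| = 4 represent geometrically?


|z - z0| = r is a circle with center z0 and radius r.
Center = (7, 7), radius = 4

Circle with center (7, 7) and radius 4


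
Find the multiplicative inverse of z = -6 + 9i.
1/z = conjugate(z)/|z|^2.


|z|^2 = 36+81 = 117
1/z = (-6 - 9i)/117

1/z = -0.0513 - 0.0769i


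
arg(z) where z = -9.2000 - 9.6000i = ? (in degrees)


Re = -9.2, Im = -9.6
arg = atan2(-9.6, -9.2) = -133.7811 degrees

arg(z) = -133.7811 degrees


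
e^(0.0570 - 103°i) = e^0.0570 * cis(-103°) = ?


e^0.0570 = 1.05866
cos(-103°) = -0.22495
sin(-103°) = -0.97437
Real = 1.05866*(-0.22495) = -0.2381
Imag = 1.05866*(-0.97437) = -1.0315

-0.2381 - 1.0315i


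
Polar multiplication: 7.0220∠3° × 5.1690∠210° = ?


r = 7.0220 * 5.1690 = 36.2967
theta = 3° + 210° = 213° = 213° (mod 360)

36.2967 cis(213°)


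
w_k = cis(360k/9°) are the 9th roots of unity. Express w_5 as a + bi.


Angle = 360*5/9 = 200°
a = cos(200°) = -0.9397
b = sin(200°) = -0.3420

-0.9397 - 0.3420i


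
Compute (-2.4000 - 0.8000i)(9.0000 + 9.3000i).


Real = -2.4*9 - (-0.8)*9.3 = -21.6 - (-7.44) = -14.16
Imag = -2.4*9.3 + 9*(-0.8) = -22.32 - (7.2) = -29.52

-14.1600 - 29.5200i


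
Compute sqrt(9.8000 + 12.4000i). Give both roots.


|z| = sqrt(96.04+153.76) = 15.8051
sqrt((|z|+a)/2) = sqrt((15.8051+9.8)/2) = sqrt(12.8025) = 3.5781
sqrt((|z|-a)/2) = sqrt((15.8051-9.8)/2) = sqrt(3.0025) = 1.7328

±(3.5781 + 1.7328i) i.e. 3.5781 + 1.7328i and -3.5781 - 1.7328i


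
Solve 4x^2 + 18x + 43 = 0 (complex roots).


disc = 18^2 - 4*4*43 = 324 - 688 = -364
sqrt(|disc|) = sqrt(364) = 19.0788
Real part = -18/(2*4) = -2.2500
Imag part = 19.0788/(2*4) = 2.3848

-2.2500 ± 2.3848i


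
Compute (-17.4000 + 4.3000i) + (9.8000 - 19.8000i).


Real: -17.4 + 9.8 = -7.6
Imag: 4.3 - 19.8 = -15.5

-7.6000 - 15.5000i


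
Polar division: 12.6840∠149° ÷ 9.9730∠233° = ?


r = 12.6840 / 9.9730 = 1.2718
theta = 149° - 233° = -84° = 276° (mod 360)

1.2718 cis(276°)


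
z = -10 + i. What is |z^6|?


|z| = sqrt(100+1) = sqrt(101) = 10.0499
|z^6| = |z|^6 = (sqrt(101))^6 = 101^3 = 1030301

|z^6| = 1030301


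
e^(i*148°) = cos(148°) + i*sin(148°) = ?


cos(148°) = -0.8480
sin(148°) = 0.5299

e^(i*148°) = -0.8480 + 0.5299i


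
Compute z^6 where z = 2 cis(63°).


r^6 = 2^6 = 64
n*theta = 6*63° = 378° = 18° (mod 360)
a = 64*cos(18°) = 60.8676
b = 64*sin(18°) = 19.7771

64 cis(18°) = 60.8676 + 19.7771i


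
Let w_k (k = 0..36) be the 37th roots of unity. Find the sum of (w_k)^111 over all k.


The roots are w_k = w^k with w = e^(2*pi*i/37), and (w^k)^111 = (w^111)^k.
So S = 1 + u + u^2 + ... + u^(36) with u = w^111.
111 = 3*37 + 0, so 111 is a multiple of 37 and u = (w^37)^3 = 1.
Every one of the 37 terms equals 1: S = 37

S = 37


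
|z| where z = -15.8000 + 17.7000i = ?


|z| = sqrt((-15.8)^2 + 17.7^2) = sqrt(249.64 + 313.29) = sqrt(562.93) = 23.7261

|z| = 23.7261


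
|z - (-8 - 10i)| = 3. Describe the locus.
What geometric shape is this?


|z - z0| = r is a circle with center z0 and radius r.
Center = (-8, -10), radius = 3

Circle with center (-8, -10) and radius 3


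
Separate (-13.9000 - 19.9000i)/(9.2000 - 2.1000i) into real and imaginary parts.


Multiply by conjugate: (-13.9000 - 19.9000i)(9.2000 + 2.1000i) / (9.2^2 + (-2.1)^2)
Numerator real = -13.9*9.2 - (19.9)*(-2.1) = -86.09
Numerator imag = -19.9*9.2 - (-13.9)*(-2.1) = -212.27
Denominator = 89.05
Re(z) = -86.09/89.05 = -0.9668
Im(z) = -212.27/89.05 = -2.3837

Re(z) = -0.9668, Im(z) = -2.3837


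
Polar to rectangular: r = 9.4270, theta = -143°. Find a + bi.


a = 9.4270*cos(-143°) = 9.4270*(-0.798636) = -7.5287
b = 9.4270*sin(-143°) = 9.4270*(-0.601815) = -5.6733

-7.5287 - 5.6733i


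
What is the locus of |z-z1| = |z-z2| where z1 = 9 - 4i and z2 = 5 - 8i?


Equal distances means the locus is the perpendicular bisector of z1 and z2.
Midpoint = ((9+5)/2, (-4+(-8))/2) = (7.0000, -6.0000)

Perpendicular bisector through (7.0000, -6.0000)


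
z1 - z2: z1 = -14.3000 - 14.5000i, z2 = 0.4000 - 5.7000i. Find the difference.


Real: -14.3 - 0.4 = -14.7
Imag: -14.5 + 5.7 = -8.8

-14.7000 - 8.8000i


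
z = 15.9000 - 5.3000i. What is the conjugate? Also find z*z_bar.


z_bar = 15.9000 + 5.3000i
z*z_bar = 15.9^2 + (-5.3)^2 = 252.81 + 28.09 = 280.9

z_bar = 15.9000 + 5.3000i, z*z_bar = 280.9


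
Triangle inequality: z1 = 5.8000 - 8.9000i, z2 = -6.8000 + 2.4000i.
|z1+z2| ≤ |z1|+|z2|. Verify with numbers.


|z1| = sqrt(5.8^2 + (-8.9)^2) = sqrt(112.85) = 10.6231
|z2| = sqrt((-6.8)^2 + 2.4^2) = sqrt(52) = 7.2111
z1+z2 = -1.0000 - 6.5000i
|z1+z2| = sqrt(43.25) = 6.5765
|z1|+|z2| = 10.6231 + 7.2111 = 17.8342

|z1+z2| = 6.5765 ≤ |z1|+|z2| = 17.8342 (verified)


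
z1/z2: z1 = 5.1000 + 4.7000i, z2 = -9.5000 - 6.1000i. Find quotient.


Conjugate of z2 = -9.5000 + 6.1000i
Numerator: (5.1000 + 4.7000i)(-9.5000 + 6.1000i) = -77.1200 - 13.5400i
Denominator: (-9.5)^2 + (-6.1)^2 = 127.46
Result = (-77.1200 - 13.5400i)/127.46

-0.6051 - 0.1062i


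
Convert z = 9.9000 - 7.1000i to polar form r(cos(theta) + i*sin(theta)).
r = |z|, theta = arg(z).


r = sqrt(98.01+50.41) = sqrt(148.42) = 12.1828
theta = atan2(-7.1, 9.9) = -35.6470 degrees

r = 12.1828, theta = -35.6470 degrees


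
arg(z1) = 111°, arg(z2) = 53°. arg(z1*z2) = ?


arg(z1*z2) = 111° + 53° = 164°
Normalized to (-180°, 180°]: 164°

164°


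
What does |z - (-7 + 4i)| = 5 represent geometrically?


|z - z0| = r is a circle with center z0 and radius r.
Center = (-7, 4), radius = 5

Circle with center (-7, 4) and radius 5


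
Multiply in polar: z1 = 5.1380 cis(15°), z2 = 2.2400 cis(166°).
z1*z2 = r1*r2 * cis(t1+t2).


r = 5.1380 * 2.2400 = 11.5091
theta = 15° + 166° = 181° = 181° (mod 360)

11.5091 cis(181°)


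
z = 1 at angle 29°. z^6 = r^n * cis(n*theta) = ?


r^6 = 1^6 = 1
n*theta = 6*29° = 174° = 174° (mod 360)
a = 1*cos(174°) = -0.9945
b = 1*sin(174°) = 0.1045

1 cis(174°) = -0.9945 + 0.1045i


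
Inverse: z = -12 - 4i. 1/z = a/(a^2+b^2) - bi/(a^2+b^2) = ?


|z|^2 = 144+16 = 160
1/z = (-12 + 4i)/160

1/z = -0.0750 + 0.0250i


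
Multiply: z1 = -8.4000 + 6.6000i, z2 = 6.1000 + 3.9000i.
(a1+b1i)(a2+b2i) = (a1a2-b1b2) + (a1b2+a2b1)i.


Real = -8.4*6.1 - 6.6*3.9 = -51.24 - 25.74 = -76.98
Imag = -8.4*3.9 + 6.1*6.6 = -32.76 + 40.26 = 7.5

-76.9800 + 7.5000i


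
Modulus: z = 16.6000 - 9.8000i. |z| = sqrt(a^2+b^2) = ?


|z| = sqrt(16.6^2 + (-9.8)^2) = sqrt(275.56 + 96.04) = sqrt(371.6) = 19.2769

|z| = 19.2769


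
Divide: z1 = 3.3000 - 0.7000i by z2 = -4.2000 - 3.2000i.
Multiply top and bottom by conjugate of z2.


Conjugate of z2 = -4.2000 + 3.2000i
Numerator: (3.3000 - 0.7000i)(-4.2000 + 3.2000i) = -11.6200 + 13.5000i
Denominator: (-4.2)^2 + (-3.2)^2 = 27.88
Result = (-11.6200 + 13.5000i)/27.88

-0.4168 + 0.4842i


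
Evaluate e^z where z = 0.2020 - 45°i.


e^0.2020 = 1.2238
cos(-45°) = 0.70711
sin(-45°) = -0.70711
Real = 1.2238*0.70711 = 0.8654
Imag = 1.2238*(-0.70711) = -0.8654

0.8654 - 0.8654i


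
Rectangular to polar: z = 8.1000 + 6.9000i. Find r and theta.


r = sqrt(65.61+47.61) = sqrt(113.22) = 10.6405
theta = atan2(6.9, 8.1) = 40.4261 degrees

r = 10.6405, theta = 40.4261 degrees


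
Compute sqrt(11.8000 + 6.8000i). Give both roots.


|z| = sqrt(139.24+46.24) = 13.6191
sqrt((|z|+a)/2) = sqrt((13.6191+11.8)/2) = sqrt(12.7096) = 3.5650
sqrt((|z|-a)/2) = sqrt((13.6191-11.8)/2) = sqrt(0.9096) = 0.9537

±(3.5650 + 0.9537i) i.e. 3.5650 + 0.9537i and -3.5650 - 0.9537i


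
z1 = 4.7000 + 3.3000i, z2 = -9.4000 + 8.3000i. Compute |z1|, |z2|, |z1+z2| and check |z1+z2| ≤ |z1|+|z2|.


|z1| = sqrt(4.7^2 + 3.3^2) = sqrt(32.98) = 5.7428
|z2| = sqrt((-9.4)^2 + 8.3^2) = sqrt(157.25) = 12.5399
z1+z2 = -4.7000 + 11.6000i
|z1+z2| = sqrt(156.65) = 12.5160
|z1|+|z2| = 5.7428 + 12.5399 = 18.2827

|z1+z2| = 12.5160 ≤ |z1|+|z2| = 18.2827 (verified)


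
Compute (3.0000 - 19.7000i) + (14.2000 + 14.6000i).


Real: 3 + 14.2 = 17.2
Imag: -19.7 + 14.6 = -5.1

17.2000 - 5.1000i


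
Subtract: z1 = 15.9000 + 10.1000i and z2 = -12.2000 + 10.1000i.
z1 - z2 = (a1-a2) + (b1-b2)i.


Real: 15.9 + 12.2 = 28.1
Imag: 10.1 - 10.1 = 0

28.1000


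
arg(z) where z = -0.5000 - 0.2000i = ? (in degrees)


Re = -0.5, Im = -0.2
arg = atan2(-0.2, -0.5) = -158.1986 degrees

arg(z) = -158.1986 degrees


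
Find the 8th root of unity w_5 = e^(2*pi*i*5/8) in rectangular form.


Angle = 360*5/8 = 225°
a = cos(225°) = -0.7071
b = sin(225°) = -0.7071

-0.7071 - 0.7071i


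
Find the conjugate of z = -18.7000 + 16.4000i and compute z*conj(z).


z_bar = -18.7000 - 16.4000i
z*z_bar = (-18.7)^2 + 16.4^2 = 349.69 + 268.96 = 618.65

z_bar = -18.7000 - 16.4000i, z*z_bar = 618.65


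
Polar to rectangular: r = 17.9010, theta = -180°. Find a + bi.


a = 17.9010*cos(-180°) = 17.9010*(-1) = -17.9010
b = 17.9010*sin(-180°) = 17.9010*0 = 0

-17.9010 + 0i


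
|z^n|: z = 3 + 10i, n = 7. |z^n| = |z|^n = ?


|z| = sqrt(9+100) = sqrt(109) = 10.4403
|z^7| = |z|^7 = (sqrt(109))^7 = 109^3 * sqrt(109) = 1295029*sqrt(109)

|z^7| = 1295029*sqrt(109) ≈ 13520499.6979


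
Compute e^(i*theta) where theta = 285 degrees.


cos(285°) = 0.2588
sin(285°) = -0.9659

e^(i*285°) = 0.2588 - 0.9659i


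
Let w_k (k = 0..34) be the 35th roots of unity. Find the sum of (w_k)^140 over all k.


The roots are w_k = w^k with w = e^(2*pi*i/35), and (w^k)^140 = (w^140)^k.
So S = 1 + u + u^2 + ... + u^(34) with u = w^140.
140 = 4*35 + 0, so 140 is a multiple of 35 and u = (w^35)^4 = 1.
Every one of the 35 terms equals 1: S = 35

S = 35


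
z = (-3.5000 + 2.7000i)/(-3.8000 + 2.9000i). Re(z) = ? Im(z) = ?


Multiply by conjugate: (-3.5000 + 2.7000i)(-3.8000 - 2.9000i) / ((-3.8)^2 + 2.9^2)
Numerator real = -3.5*(-3.8) + 2.7*2.9 = 21.13
Numerator imag = 2.7*(-3.8) - (-3.5)*2.9 = -0.11
Denominator = 22.85
Re(z) = 21.13/22.85 = 0.9247
Im(z) = -0.11/22.85 = -0.0048

Re(z) = 0.9247, Im(z) = -0.0048


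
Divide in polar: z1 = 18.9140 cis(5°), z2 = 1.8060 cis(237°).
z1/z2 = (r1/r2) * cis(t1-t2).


r = 18.9140 / 1.8060 = 10.4729
theta = 5° - 237° = -232° = 128° (mod 360)

10.4729 cis(128°)


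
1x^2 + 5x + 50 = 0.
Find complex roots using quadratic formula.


disc = 5^2 - 4*1*50 = 25 - 200 = -175
sqrt(|disc|) = sqrt(175) = 13.2288
Real part = -5/(2*1) = -2.5000
Imag part = 13.2288/(2*1) = 6.6144

-2.5000 ± 6.6144i


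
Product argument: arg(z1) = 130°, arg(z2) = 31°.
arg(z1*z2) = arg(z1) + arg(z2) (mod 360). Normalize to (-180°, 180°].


arg(z1*z2) = 130° + 31° = 161°
Normalized to (-180°, 180°]: 161°

161°


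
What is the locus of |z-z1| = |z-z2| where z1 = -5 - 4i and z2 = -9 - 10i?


Equal distances means the locus is the perpendicular bisector of z1 and z2.
Midpoint = ((-5+(-9))/2, (-4+(-10))/2) = (-7.0000, -7.0000)

Perpendicular bisector through (-7.0000, -7.0000)


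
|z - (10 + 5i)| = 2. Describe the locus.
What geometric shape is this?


|z - z0| = r is a circle with center z0 and radius r.
Center = (10, 5), radius = 2

Circle with center (10, 5) and radius 2


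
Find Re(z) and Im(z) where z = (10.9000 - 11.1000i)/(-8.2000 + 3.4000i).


Multiply by conjugate: (10.9000 - 11.1000i)(-8.2000 - 3.4000i) / ((-8.2)^2 + 3.4^2)
Numerator real = 10.9*(-8.2) - (11.1)*3.4 = -127.12
Numerator imag = -11.1*(-8.2) - 10.9*3.4 = 53.96
Denominator = 78.8
Re(z) = -127.12/78.8 = -1.6132
Im(z) = 53.96/78.8 = 0.6848

Re(z) = -1.6132, Im(z) = 0.6848


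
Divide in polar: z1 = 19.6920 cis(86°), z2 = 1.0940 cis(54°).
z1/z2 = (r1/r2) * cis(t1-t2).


r = 19.6920 / 1.0940 = 18.0000
theta = 86° - 54° = 32° = 32° (mod 360)

18.0000 cis(32°)


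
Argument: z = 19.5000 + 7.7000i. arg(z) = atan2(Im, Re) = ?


Re = 19.5, Im = 7.7
arg = atan2(7.7, 19.5) = 21.5477 degrees

arg(z) = 21.5477 degrees


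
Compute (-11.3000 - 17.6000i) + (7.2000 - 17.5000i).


Real: -11.3 + 7.2 = -4.1
Imag: -17.6 - 17.5 = -35.1

-4.1000 - 35.1000i


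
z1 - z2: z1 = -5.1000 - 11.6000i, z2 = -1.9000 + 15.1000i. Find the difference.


Real: -5.1 + 1.9 = -3.2
Imag: -11.6 - 15.1 = -26.7

-3.2000 - 26.7000i


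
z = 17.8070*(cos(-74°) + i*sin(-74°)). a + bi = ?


a = 17.8070*cos(-74°) = 17.8070*0.27564 = 4.9083
b = 17.8070*sin(-74°) = 17.8070*(-0.96126) = -17.1172

4.9083 - 17.1172i


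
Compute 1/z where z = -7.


|z|^2 = 49+0 = 49
1/z = (-7 - 0i)/49

1/z = -0.1429 + 0i


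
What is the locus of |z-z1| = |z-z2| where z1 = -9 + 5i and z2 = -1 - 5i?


Equal distances means the locus is the perpendicular bisector of z1 and z2.
Midpoint = ((-9+(-1))/2, (5+(-5))/2) = (-5.0000, 0)

Perpendicular bisector through (-5.0000, 0)


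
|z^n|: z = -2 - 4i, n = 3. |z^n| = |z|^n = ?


|z| = sqrt(4+16) = sqrt(20) = 4.4721
|z^3| = |z|^3 = (sqrt(20))^3 = 20*sqrt(20)

|z^3| = 20*sqrt(20) ≈ 89.4427


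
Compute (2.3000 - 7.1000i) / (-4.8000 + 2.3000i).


Conjugate of z2 = -4.8000 - 2.3000i
Numerator: (2.3000 - 7.1000i)(-4.8000 - 2.3000i) = -27.3700 + 28.7900i
Denominator: (-4.8)^2 + 2.3^2 = 28.33
Result = (-27.3700 + 28.7900i)/28.33

-0.9661 + 1.0162i


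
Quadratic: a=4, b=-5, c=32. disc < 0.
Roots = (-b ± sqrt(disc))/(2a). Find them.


disc = (-5)^2 - 4*4*32 = 25 - 512 = -487
sqrt(|disc|) = sqrt(487) = 22.0681
Real part = 5/(2*4) = 0.6250
Imag part = 22.0681/(2*4) = 2.7585

0.6250 ± 2.7585i


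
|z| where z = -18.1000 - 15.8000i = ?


|z| = sqrt((-18.1)^2 + (-15.8)^2) = sqrt(327.61 + 249.64) = sqrt(577.25) = 24.0260

|z| = 24.0260


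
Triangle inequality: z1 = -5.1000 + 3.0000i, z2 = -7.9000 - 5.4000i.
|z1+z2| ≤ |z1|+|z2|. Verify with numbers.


|z1| = sqrt((-5.1)^2 + 3^2) = sqrt(35.01) = 5.9169
|z2| = sqrt((-7.9)^2 + (-5.4)^2) = sqrt(91.57) = 9.5692
z1+z2 = -13.0000 - 2.4000i
|z1+z2| = sqrt(174.76) = 13.2197
|z1|+|z2| = 5.9169 + 9.5692 = 15.4861

|z1+z2| = 13.2197 ≤ |z1|+|z2| = 15.4861 (verified)


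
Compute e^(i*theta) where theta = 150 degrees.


cos(150°) = -0.8660
sin(150°) = 0.5000

e^(i*150°) = -0.8660 + 0.5000i


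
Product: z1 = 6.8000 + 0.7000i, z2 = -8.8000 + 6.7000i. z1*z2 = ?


Real = 6.8*(-8.8) - 0.7*6.7 = -59.84 - 4.69 = -64.53
Imag = 6.8*6.7 - (8.8)*0.7 = 45.56 - (6.16) = 39.4

-64.5300 + 39.4000i


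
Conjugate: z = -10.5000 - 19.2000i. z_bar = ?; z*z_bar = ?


z_bar = -10.5000 + 19.2000i
z*z_bar = (-10.5)^2 + (-19.2)^2 = 110.25 + 368.64 = 478.89

z_bar = -10.5000 + 19.2000i, z*z_bar = 478.89


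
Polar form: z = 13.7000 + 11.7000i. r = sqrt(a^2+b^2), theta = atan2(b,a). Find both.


r = sqrt(187.69+136.89) = sqrt(324.58) = 18.0161
theta = atan2(11.7, 13.7) = 40.4978 degrees

r = 18.0161, theta = 40.4978 degrees


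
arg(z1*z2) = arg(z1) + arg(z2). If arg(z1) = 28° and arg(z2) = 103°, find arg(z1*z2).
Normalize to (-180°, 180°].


arg(z1*z2) = 28° + 103° = 131°
Normalized to (-180°, 180°]: 131°

131°


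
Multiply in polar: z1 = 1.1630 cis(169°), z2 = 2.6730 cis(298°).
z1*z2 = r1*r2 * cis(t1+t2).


r = 1.1630 * 2.6730 = 3.1087
theta = 169° + 298° = 467° = 107° (mod 360)

3.1087 cis(107°)


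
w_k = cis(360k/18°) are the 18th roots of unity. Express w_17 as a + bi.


Angle = 360*17/18 = 340°
a = cos(340°) = 0.9397
b = sin(340°) = -0.3420

0.9397 - 0.3420i


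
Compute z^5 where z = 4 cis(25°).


r^5 = 4^5 = 1024
n*theta = 5*25° = 125° = 125° (mod 360)
a = 1024*cos(125°) = -587.3423
b = 1024*sin(125°) = 838.8117

1024 cis(125°) = -587.3423 + 838.8117i


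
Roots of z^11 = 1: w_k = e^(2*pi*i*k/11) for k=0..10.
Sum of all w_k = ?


The sum of all 11th roots of unity is 0.
Geometric series: (1 - w^11)/(1 - w) = (1-1)/(1-w) = 0 since w^11 = 1, w ≠ 1.
Alternatively: coefficient of z^10 in z^11 - 1 is 0.

0


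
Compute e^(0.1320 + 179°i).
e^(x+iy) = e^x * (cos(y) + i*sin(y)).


e^0.1320 = 1.1411
cos(179°) = -0.9998
sin(179°) = 0.01745
Real = 1.1411*(-0.9998) = -1.1409
Imag = 1.1411*0.01745 = 0.0199

-1.1409 + 0.0199i


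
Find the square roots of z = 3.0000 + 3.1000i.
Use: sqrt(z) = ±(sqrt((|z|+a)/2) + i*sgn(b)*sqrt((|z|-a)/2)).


|z| = sqrt(9+9.61) = 4.3139
sqrt((|z|+a)/2) = sqrt((4.3139+3)/2) = sqrt(3.6570) = 1.9123
sqrt((|z|-a)/2) = sqrt((4.3139-3)/2) = sqrt(0.6570) = 0.8105

±(1.9123 + 0.8105i) i.e. 1.9123 + 0.8105i and -1.9123 - 0.8105i


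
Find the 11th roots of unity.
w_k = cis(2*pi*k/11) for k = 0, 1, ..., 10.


The 11th roots of unity are cis(360k/11°) for k=0..10
Angle step = 360/11 = 32.7273°
Primitive root: cis(32.7273°)
Primitive root = 0.8413 + 0.5406i

11 roots at angles: 0°, 32.7273°, 65.4545°, 98.1818°, 130.9091°, 163.6364°, 196.3636°, 229.0909°, 261.8182°, 294.5455°, 327.2727°


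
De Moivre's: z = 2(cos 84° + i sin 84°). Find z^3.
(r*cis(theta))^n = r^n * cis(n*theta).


r^3 = 2^3 = 8
n*theta = 3*84° = 252° = 252° (mod 360)
a = 8*cos(252°) = -2.4721
b = 8*sin(252°) = -7.6085

8 cis(252°) = -2.4721 - 7.6085i


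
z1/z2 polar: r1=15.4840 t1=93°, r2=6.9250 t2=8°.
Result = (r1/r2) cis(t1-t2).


r = 15.4840 / 6.9250 = 2.2360
theta = 93° - 8° = 85° = 85° (mod 360)

2.2360 cis(85°)


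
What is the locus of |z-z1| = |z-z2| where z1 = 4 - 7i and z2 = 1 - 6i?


Equal distances means the locus is the perpendicular bisector of z1 and z2.
Midpoint = ((4+1)/2, (-7+(-6))/2) = (2.5000, -6.5000)

Perpendicular bisector through (2.5000, -6.5000)


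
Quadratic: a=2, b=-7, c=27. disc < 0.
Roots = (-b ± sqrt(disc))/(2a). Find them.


disc = (-7)^2 - 4*2*27 = 49 - 216 = -167
sqrt(|disc|) = sqrt(167) = 12.9228
Real part = 7/(2*2) = 1.7500
Imag part = 12.9228/(2*2) = 3.2307

1.7500 ± 3.2307i


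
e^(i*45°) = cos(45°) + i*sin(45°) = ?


cos(45°) = 0.7071
sin(45°) = 0.7071

e^(i*45°) = 0.7071 + 0.7071i


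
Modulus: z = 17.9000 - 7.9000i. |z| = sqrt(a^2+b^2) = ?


|z| = sqrt(17.9^2 + (-7.9)^2) = sqrt(320.41 + 62.41) = sqrt(382.82) = 19.5658

|z| = 19.5658


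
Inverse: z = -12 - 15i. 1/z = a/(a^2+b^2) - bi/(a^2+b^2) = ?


|z|^2 = 144+225 = 369
1/z = (-12 + 15i)/369

1/z = -0.0325 + 0.0407i


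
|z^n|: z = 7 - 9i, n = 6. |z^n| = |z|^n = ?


|z| = sqrt(49+81) = sqrt(130) = 11.4018
|z^6| = |z|^6 = (sqrt(130))^6 = 130^3 = 2197000

|z^6| = 2197000


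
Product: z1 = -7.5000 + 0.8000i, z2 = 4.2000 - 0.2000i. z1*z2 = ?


Real = -7.5*4.2 - 0.8*(-0.2) = -31.5 - (-0.16) = -31.34
Imag = -7.5*(-0.2) + 4.2*0.8 = 1.5 + 3.36 = 4.86

-31.3400 + 4.8600i


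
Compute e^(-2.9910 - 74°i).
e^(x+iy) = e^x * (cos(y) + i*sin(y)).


e^-2.9910 = 0.0502
cos(-74°) = 0.2756
sin(-74°) = -0.9613
Real = 0.0502*0.2756 = 0.0138
Imag = 0.0502*(-0.9613) = -0.0483

0.0138 - 0.0483i


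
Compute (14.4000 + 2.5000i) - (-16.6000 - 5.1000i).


Real: 14.4 + 16.6 = 31
Imag: 2.5 + 5.1 = 7.6

31.0000 + 7.6000i


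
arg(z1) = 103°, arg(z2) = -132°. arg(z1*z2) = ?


arg(z1*z2) = 103° - 132° = -29°
Normalized to (-180°, 180°]: -29°

-29°


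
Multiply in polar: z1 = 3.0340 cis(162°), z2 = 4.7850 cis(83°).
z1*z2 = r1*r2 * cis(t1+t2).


r = 3.0340 * 4.7850 = 14.5177
theta = 162° + 83° = 245° = 245° (mod 360)

14.5177 cis(245°)


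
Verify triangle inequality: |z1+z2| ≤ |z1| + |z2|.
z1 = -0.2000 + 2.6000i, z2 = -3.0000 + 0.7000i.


|z1| = sqrt((-0.2)^2 + 2.6^2) = sqrt(6.8) = 2.6077
|z2| = sqrt((-3)^2 + 0.7^2) = sqrt(9.49) = 3.0806
z1+z2 = -3.2000 + 3.3000i
|z1+z2| = sqrt(21.13) = 4.5967
|z1|+|z2| = 2.6077 + 3.0806 = 5.6883

|z1+z2| = 4.5967 ≤ |z1|+|z2| = 5.6883 (verified)


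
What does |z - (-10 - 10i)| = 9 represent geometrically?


|z - z0| = r is a circle with center z0 and radius r.
Center = (-10, -10), radius = 9

Circle with center (-10, -10) and radius 9
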